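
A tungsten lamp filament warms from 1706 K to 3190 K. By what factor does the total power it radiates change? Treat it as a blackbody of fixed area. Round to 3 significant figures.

P₂/P₁ ≈ 12.2

P ∝ T⁴, so P₂/P₁ = (T₂/T₁)⁴ = (3190/1706)⁴ = (1.86987)⁴ = 12.2.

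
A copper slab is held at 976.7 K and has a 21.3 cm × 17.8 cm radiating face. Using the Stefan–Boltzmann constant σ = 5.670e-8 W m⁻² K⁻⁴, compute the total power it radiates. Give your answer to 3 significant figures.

P ≈ 1.96×10³ W

Area A = 0.213 × 0.178 = 0.037914 m².
P = σAT⁴ = 5.670×10⁻⁸ × 0.037914 × (976.7)⁴ = 1.96×10³ W.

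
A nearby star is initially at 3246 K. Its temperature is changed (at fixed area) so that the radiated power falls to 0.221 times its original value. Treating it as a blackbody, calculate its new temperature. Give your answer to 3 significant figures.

T₂ ≈ 2.23×10³ K

P ∝ T⁴, so T₂/T₁ = (P₂/P₁)^(1/4) = (0.221)^(1/4) = 0.685643.
T₂ = 3246 × 0.685643 = 2.23×10³ K.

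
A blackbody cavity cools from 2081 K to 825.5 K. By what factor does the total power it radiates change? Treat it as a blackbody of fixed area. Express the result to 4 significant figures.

P ∝ T⁴, so P₂/P₁ = (T₂/T₁)⁴ = (825.5/2081)⁴ = (0.396684)⁴ = 0.02476.

P₂/P₁ ≈ 0.02476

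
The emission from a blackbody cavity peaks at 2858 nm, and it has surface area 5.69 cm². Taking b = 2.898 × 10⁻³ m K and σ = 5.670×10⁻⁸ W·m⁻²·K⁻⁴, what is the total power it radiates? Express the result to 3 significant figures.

Wien's law: T = b/λ_max = 2.898×10⁻³/2.858×10⁻⁶ = 1014.00 K.
Area A = 5.69 cm² = 5.69×10⁻⁴ m².
Then P = σAT⁴ = 5.670×10⁻⁸×5.69×10⁻⁴×(1014.00)⁴ = 34.1 W.

P ≈ 34.1 W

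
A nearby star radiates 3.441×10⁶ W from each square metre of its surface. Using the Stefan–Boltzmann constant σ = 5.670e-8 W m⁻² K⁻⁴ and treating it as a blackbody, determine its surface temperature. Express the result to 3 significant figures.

I = σT⁴, so T = (I/σ)^(1/4) = (3.441×10⁶/(5.670×10⁻⁸))^(1/4) = 2.79×10³ K.

T ≈ 2.79×10³ K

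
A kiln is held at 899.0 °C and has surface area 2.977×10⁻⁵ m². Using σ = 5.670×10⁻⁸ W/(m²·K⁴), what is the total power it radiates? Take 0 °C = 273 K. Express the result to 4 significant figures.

T = 899.0 °C + 273 = 1172.0 K.
Area A = 2.977×10⁻⁵ m².
P = σAT⁴ = 5.670×10⁻⁸ × 2.977×10⁻⁵ × (1172.0)⁴ = 3.185 W.

P ≈ 3.185 W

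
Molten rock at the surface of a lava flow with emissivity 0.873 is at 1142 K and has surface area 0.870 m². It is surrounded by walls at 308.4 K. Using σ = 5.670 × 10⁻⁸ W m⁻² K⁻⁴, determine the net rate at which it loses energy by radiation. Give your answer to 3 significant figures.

Area A = 0.870 m².
Net radiated power P_net = εσA(T⁴ − T₀⁴) = 0.873×5.670×10⁻⁸×0.870×(1142⁴ − 308.4⁴).
T⁴ − T₀⁴ = 1.70084×10¹² − 9.04602×10⁹ = 1.69179×10¹² K⁴, so P_net = 7.29×10⁴ W.

Net loss ≈ 7.29×10⁴ W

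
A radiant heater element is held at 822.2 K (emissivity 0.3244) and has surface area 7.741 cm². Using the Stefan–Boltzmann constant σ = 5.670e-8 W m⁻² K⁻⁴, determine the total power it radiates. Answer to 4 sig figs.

Area A = 7.741 cm² = 7.741×10⁻⁴ m².
P = εσAT⁴ = 0.3244 × 5.670×10⁻⁸ × 7.741×10⁻⁴ × (822.2)⁴ = 6.507 W.

P ≈ 6.507 W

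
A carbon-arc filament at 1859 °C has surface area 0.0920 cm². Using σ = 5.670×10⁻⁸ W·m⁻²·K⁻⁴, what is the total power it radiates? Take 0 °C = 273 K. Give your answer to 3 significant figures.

P ≈ 10.8 W

T = 1859 °C + 273 = 2132 K.
Area A = 0.0920 cm² = 9.20×10⁻⁶ m².
P = σAT⁴ = 5.670×10⁻⁸ × 9.20×10⁻⁶ × (2132)⁴ = 10.8 W.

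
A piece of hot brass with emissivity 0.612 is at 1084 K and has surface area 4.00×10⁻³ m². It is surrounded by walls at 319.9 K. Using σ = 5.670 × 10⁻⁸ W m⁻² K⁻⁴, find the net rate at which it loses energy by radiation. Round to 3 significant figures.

Area A = 4.00×10⁻³ m².
Net radiated power P_net = εσA(T⁴ − T₀⁴) = 0.612×5.670×10⁻⁸×4.00×10⁻³×(1084⁴ − 319.9⁴).
T⁴ − T₀⁴ = 1.38076×10¹² − 1.04727×10¹⁰ = 1.37029×10¹² K⁴, so P_net = 190 W.

Net loss ≈ 190 W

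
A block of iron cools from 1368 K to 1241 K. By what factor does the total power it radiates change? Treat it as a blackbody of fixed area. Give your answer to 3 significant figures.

P ∝ T⁴, so P₂/P₁ = (T₂/T₁)⁴ = (1241/1368)⁴ = (0.907164)⁴ = 0.677.

P₂/P₁ ≈ 0.677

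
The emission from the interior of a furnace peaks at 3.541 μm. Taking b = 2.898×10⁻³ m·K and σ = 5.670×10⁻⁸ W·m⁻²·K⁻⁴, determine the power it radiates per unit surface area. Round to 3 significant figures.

Wien's law: T = b/λ_max = 2.898×10⁻³/3.541×10⁻⁶ = 818.413 K.
Then I = σT⁴ = 5.670×10⁻⁸×(818.413)⁴ = 2.54×10⁴ W/m².

I ≈ 2.54×10⁴ W/m²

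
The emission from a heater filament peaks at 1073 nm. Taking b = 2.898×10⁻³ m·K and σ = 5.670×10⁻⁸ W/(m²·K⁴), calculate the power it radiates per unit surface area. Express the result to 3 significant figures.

Wien's law: T = b/λ_max = 2.898×10⁻³/1.073×10⁻⁶ = 2700.84 K.
Then I = σT⁴ = 5.670×10⁻⁸×(2700.84)⁴ = 3.02×10⁶ W/m².

I ≈ 3.02×10⁶ W/m²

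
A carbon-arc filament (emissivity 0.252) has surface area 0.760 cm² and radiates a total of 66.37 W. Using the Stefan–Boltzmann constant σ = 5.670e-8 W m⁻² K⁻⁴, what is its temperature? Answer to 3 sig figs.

T ≈ 2.80×10³ K

Area A = 0.760 cm² = 7.60×10⁻⁵ m².
P = εσAT⁴ ⇒ T = (P/(εσA))^(1/4) = (66.37/(0.252×5.670×10⁻⁸×7.60×10⁻⁵))^(1/4) = 2.80×10³ K.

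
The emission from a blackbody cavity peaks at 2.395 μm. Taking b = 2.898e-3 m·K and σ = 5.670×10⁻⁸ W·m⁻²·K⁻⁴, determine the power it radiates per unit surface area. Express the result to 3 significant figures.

Wien's law: T = b/λ_max = 2.898×10⁻³/2.395×10⁻⁶ = 1210.02 K.
Then I = σT⁴ = 5.670×10⁻⁸×(1210.02)⁴ = 1.22×10⁵ W/m².

I ≈ 1.22×10⁵ W/m²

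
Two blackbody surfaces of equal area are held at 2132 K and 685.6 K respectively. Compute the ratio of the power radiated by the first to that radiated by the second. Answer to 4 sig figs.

With equal areas, P₁/P₂ = (T₁/T₂)⁴ = (2132/685.6)⁴ = 93.51.

P₁/P₂ ≈ 93.51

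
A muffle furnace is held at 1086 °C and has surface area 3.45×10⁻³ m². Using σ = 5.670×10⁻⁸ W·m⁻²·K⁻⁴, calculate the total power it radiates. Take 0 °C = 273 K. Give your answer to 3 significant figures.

T = 1086 °C + 273 = 1359 K.
Area A = 3.45×10⁻³ m².
P = σAT⁴ = 5.670×10⁻⁸ × 3.45×10⁻³ × (1359)⁴ = 667 W.

P ≈ 667 W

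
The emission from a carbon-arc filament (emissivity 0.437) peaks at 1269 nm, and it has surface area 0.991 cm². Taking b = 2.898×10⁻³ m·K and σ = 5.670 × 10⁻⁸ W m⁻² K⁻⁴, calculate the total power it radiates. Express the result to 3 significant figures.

Wien's law: T = b/λ_max = 2.898×10⁻³/1.269×10⁻⁶ = 2283.69 K.
Area A = 0.991 cm² = 9.91×10⁻⁵ m².
Then P = εσAT⁴ = 0.437×5.670×10⁻⁸×9.91×10⁻⁵×(2283.69)⁴ = 66.8 W.

P ≈ 66.8 W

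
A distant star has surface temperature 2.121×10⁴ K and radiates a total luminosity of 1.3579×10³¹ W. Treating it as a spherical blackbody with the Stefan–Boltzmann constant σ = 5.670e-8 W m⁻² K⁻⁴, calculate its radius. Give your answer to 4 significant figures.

R ≈ 9.704×10⁹ m

L = 4πR²σT⁴ ⇒ R = √(L/(4πσT⁴)).
σT⁴ = 1.14748×10¹⁰ W/m², so R = √(1.3579×10³¹/(4π×1.14748×10¹⁰)) = 9.704×10⁹ m.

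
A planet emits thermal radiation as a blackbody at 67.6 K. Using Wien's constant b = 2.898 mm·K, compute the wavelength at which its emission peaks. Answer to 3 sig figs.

λ_max ≈ 42.9 μm

Wien's displacement law: λ_max = b/T = (2.898×10⁻³ m·K)/(67.6 K) = 4.287×10⁻⁵ m.
That is 42.9 μm, in the infrared range.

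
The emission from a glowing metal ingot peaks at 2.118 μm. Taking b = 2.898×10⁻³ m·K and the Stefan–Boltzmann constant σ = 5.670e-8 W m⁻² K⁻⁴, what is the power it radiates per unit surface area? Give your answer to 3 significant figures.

I ≈ 1.99×10⁵ W/m²

Wien's law: T = b/λ_max = 2.898×10⁻³/2.118×10⁻⁶ = 1368.27 K.
Then I = σT⁴ = 5.670×10⁻⁸×(1368.27)⁴ = 1.99×10⁵ W/m².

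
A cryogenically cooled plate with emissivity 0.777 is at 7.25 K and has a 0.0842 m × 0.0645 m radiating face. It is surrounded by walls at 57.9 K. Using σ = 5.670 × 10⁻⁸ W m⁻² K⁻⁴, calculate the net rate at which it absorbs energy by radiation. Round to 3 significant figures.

Net gain ≈ 2.69×10⁻³ W

Area A = 0.0842 × 0.0645 = 5.4309×10⁻³ m².
Net radiated power P_net = εσA(T⁴ − T₀⁴) = 0.777×5.670×10⁻⁸×5.4309×10⁻³×(7.25⁴ − 57.9⁴).
T⁴ − T₀⁴ = 2762.82 − 1.12387×10⁷ = -1.12359×10⁷ K⁴, so P_net = -2.69×10⁻³ W — negative, meaning a net gain of 2.69×10⁻³ W.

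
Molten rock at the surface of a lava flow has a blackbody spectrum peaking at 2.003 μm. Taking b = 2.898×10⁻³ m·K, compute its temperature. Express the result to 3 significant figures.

Wien's law gives T = b/λ_max = (2.898×10⁻³ m·K)/(2.003×10⁻⁶ m) = 1.45×10³ K.

T ≈ 1.45×10³ K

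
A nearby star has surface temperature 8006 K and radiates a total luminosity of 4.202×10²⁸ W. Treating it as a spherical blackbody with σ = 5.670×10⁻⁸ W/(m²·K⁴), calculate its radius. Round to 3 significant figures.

L = 4πR²σT⁴ ⇒ R = √(L/(4πσT⁴)).
σT⁴ = 2.32941×10⁸ W/m², so R = √(4.202×10²⁸/(4π×2.32941×10⁸)) = 3.79×10⁹ m.

R ≈ 3.79×10⁹ m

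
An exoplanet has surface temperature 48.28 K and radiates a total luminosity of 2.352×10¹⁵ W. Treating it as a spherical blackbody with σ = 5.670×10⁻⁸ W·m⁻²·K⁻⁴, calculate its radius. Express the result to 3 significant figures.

L = 4πR²σT⁴ ⇒ R = √(L/(4πσT⁴)).
σT⁴ = 0.308072 W/m², so R = √(2.352×10¹⁵/(4π×0.308072)) = 2.46×10⁷ m.

R ≈ 2.46×10⁷ m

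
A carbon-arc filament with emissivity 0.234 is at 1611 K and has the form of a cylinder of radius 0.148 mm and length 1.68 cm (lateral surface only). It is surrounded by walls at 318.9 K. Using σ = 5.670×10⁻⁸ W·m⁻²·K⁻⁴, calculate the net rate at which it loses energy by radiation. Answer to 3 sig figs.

Net loss ≈ 1.39 W

Lateral area A = 2πrL = 2π×1.48×10⁻⁴×0.0168 = 1.56225×10⁻⁵ m².
Net radiated power P_net = εσA(T⁴ − T₀⁴) = 0.234×5.670×10⁻⁸×1.56225×10⁻⁵×(1611⁴ − 318.9⁴).
T⁴ − T₀⁴ = 6.73569×10¹² − 1.03423×10¹⁰ = 6.72535×10¹² K⁴, so P_net = 1.39 W.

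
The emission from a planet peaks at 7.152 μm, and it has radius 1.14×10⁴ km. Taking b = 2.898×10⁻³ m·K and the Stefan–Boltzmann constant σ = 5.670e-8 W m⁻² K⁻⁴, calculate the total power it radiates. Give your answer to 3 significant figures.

P ≈ 2.50×10¹⁸ W

Wien's law: T = b/λ_max = 2.898×10⁻³/7.152×10⁻⁶ = 405.201 K.
Surface area A = 4πR² = 4π(1.14×10⁷ m)² = 1.63313×10¹⁵ m².
Then P = σAT⁴ = 5.670×10⁻⁸×1.63313×10¹⁵×(405.201)⁴ = 2.50×10¹⁸ W.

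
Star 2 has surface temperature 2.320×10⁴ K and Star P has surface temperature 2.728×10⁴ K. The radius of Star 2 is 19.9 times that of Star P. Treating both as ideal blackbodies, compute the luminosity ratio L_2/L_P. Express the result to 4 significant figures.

L_2/L_P ≈ 207.1

L ∝ R²T⁴, so L_2/L_P = (R_2/R_P)²(T_2/T_P)⁴ = (19.9)² × (2.320×10⁴/2.728×10⁴)⁴ = 396.01 × 0.523088 = 207.1.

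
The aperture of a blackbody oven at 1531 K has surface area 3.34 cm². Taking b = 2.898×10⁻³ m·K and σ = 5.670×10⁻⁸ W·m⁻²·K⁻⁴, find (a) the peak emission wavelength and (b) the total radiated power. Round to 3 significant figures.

λ_max ≈ 1.89×10³ nm; P ≈ 104 W

(a) λ_max = b/T = 2.898×10⁻³/1531 = 1.893×10⁻⁶ m = 1.89×10³ nm.
Area A = 3.34 cm² = 3.34×10⁻⁴ m².
(b) P = σAT⁴ = 5.670×10⁻⁸×3.34×10⁻⁴×(1531)⁴ = 104 W.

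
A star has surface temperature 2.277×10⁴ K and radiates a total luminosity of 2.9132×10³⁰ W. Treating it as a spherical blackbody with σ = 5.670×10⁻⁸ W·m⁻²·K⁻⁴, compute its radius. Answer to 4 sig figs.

L = 4πR²σT⁴ ⇒ R = √(L/(4πσT⁴)).
σT⁴ = 1.52418×10¹⁰ W/m², so R = √(2.9132×10³⁰/(4π×1.52418×10¹⁰)) = 3.900×10⁹ m.

R ≈ 3.900×10⁹ m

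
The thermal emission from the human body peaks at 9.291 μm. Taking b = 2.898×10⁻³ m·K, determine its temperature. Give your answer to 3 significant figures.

Wien's law gives T = b/λ_max = (2.898×10⁻³ m·K)/(9.291×10⁻⁶ m) = 312 K.

T ≈ 312 K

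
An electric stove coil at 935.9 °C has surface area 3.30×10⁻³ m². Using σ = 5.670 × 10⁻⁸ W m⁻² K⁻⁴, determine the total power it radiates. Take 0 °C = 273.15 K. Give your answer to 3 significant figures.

T = 935.9 °C + 273.15 = 1209.05 K.
Area A = 3.30×10⁻³ m².
P = σAT⁴ = 5.670×10⁻⁸ × 3.30×10⁻³ × (1209.05)⁴ = 400 W.

P ≈ 400 W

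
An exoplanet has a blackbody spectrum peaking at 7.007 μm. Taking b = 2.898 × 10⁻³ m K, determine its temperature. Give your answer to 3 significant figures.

Wien's law gives T = b/λ_max = (2.898×10⁻³ m·K)/(7.007×10⁻⁶ m) = 414 K.

T ≈ 414 K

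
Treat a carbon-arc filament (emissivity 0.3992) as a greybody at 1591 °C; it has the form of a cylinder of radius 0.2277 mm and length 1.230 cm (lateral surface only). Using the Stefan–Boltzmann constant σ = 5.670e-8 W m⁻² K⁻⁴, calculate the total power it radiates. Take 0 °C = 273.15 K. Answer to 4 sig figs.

T = 1591 °C + 273.15 = 1864.15 K.
Lateral area A = 2πrL = 2π×2.277×10⁻⁴×0.01230 = 1.75974×10⁻⁵ m².
P = εσAT⁴ = 0.3992 × 5.670×10⁻⁸ × 1.75974×10⁻⁵ × (1864.15)⁴ = 4.810 W.

P ≈ 4.810 W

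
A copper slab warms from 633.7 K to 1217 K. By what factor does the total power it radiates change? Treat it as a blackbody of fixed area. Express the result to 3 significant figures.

P ∝ T⁴, so P₂/P₁ = (T₂/T₁)⁴ = (1217/633.7)⁴ = (1.92047)⁴ = 13.6.

P₂/P₁ ≈ 13.6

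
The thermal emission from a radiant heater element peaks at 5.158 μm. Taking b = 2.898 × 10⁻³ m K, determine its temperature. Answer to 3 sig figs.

T ≈ 562 K

Wien's law gives T = b/λ_max = (2.898×10⁻³ m·K)/(5.158×10⁻⁶ m) = 562 K.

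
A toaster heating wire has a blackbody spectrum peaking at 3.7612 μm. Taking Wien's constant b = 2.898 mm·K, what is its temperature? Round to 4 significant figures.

T ≈ 770.5 K

Wien's law gives T = b/λ_max = (2.898×10⁻³ m·K)/(3.7612×10⁻⁶ m) = 770.5 K.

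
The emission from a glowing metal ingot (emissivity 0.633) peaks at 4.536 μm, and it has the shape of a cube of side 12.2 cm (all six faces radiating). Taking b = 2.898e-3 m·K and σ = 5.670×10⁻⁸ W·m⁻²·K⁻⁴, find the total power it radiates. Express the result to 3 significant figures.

Wien's law: T = b/λ_max = 2.898×10⁻³/4.536×10⁻⁶ = 638.889 K.
Area A = 6s² = 6×(0.122 m)² = 0.089304 m².
Then P = εσAT⁴ = 0.633×5.670×10⁻⁸×0.089304×(638.889)⁴ = 534 W.

P ≈ 534 W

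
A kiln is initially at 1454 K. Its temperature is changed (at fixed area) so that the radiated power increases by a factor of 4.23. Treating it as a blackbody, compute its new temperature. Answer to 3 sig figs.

P ∝ T⁴, so T₂/T₁ = (P₂/P₁)^(1/4) = (4.23)^(1/4) = 1.43412.
T₂ = 1454 × 1.43412 = 2.09×10³ K.

T₂ ≈ 2.09×10³ K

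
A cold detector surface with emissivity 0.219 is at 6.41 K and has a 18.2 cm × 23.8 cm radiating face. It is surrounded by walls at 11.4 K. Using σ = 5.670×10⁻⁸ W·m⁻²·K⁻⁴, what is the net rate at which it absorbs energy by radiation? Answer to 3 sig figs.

Net gain ≈ 8.18×10⁻⁶ W

Area A = 0.182 × 0.238 = 0.043316 m².
Net radiated power P_net = εσA(T⁴ − T₀⁴) = 0.219×5.670×10⁻⁸×0.043316×(6.41⁴ − 11.4⁴).
T⁴ − T₀⁴ = 1688.23 − 16889.6 = -15201.4 K⁴, so P_net = -8.18×10⁻⁶ W — negative, meaning a net gain of 8.18×10⁻⁶ W.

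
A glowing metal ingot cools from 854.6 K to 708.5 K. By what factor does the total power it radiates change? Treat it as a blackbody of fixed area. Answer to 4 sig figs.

P ∝ T⁴, so P₂/P₁ = (T₂/T₁)⁴ = (708.5/854.6)⁴ = (0.829043)⁴ = 0.4724.

P₂/P₁ ≈ 0.4724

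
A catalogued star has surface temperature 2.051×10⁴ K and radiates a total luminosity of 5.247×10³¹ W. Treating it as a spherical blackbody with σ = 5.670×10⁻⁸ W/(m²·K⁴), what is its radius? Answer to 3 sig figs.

R ≈ 2.04×10¹⁰ m

L = 4πR²σT⁴ ⇒ R = √(L/(4πσT⁴)).
σT⁴ = 1.00333×10¹⁰ W/m², so R = √(5.247×10³¹/(4π×1.00333×10¹⁰)) = 2.04×10¹⁰ m.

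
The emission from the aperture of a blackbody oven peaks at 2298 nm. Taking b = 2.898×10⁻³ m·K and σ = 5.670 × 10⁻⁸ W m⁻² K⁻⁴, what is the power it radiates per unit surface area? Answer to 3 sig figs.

I ≈ 1.43×10⁵ W/m²

Wien's law: T = b/λ_max = 2.898×10⁻³/2.298×10⁻⁶ = 1261.10 K.
Then I = σT⁴ = 5.670×10⁻⁸×(1261.10)⁴ = 1.43×10⁵ W/m².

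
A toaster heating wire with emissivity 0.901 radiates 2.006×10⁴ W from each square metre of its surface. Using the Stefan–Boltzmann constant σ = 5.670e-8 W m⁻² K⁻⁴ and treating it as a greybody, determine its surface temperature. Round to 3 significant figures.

T ≈ 792 K

I = εσT⁴, so T = (I/εσ)^(1/4) = (2.006×10⁴/(0.901×5.670×10⁻⁸))^(1/4) = 792 K.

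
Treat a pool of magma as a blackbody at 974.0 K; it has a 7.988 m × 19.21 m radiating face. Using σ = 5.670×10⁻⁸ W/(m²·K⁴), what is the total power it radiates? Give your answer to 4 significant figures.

Area A = 7.988 × 19.21 = 153.449 m².
P = σAT⁴ = 5.670×10⁻⁸ × 153.449 × (974.0)⁴ = 7.830×10⁶ W.

P ≈ 7.830×10⁶ W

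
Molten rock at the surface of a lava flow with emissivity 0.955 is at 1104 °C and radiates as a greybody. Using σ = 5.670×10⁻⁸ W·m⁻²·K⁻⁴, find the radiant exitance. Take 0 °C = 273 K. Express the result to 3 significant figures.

I ≈ 1.95×10⁵ W/m²

T = 1104 °C + 273 = 1377 K.
Stefan–Boltzmann: I = εσT⁴ = 0.955 × 5.670×10⁻⁸ × (1377)⁴ = 1.95×10⁵ W/m².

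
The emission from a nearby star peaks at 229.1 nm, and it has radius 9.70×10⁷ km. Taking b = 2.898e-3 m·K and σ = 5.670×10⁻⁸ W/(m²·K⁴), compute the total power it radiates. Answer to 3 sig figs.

Wien's law: T = b/λ_max = 2.898×10⁻³/2.291×10⁻⁷ = 12649.5 K.
Surface area A = 4πR² = 4π(9.70×10¹⁰ m)² = 1.18237×10²³ m².
Then P = σAT⁴ = 5.670×10⁻⁸×1.18237×10²³×(12649.5)⁴ = 1.72×10³² W.

P ≈ 1.72×10³² W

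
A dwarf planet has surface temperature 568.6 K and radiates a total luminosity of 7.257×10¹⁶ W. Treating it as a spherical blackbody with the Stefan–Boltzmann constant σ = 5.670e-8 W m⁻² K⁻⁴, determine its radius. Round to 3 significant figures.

L = 4πR²σT⁴ ⇒ R = √(L/(4πσT⁴)).
σT⁴ = 5926.67 W/m², so R = √(7.257×10¹⁶/(4π×5926.67)) = 9.87×10⁵ m.

R ≈ 9.87×10⁵ m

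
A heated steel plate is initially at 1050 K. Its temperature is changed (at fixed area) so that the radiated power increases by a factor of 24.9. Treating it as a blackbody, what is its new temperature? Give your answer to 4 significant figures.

P ∝ T⁴, so T₂/T₁ = (P₂/P₁)^(1/4) = (24.9)^(1/4) = 2.23383.
T₂ = 1050 × 2.23383 = 2346 K.

T₂ ≈ 2346 K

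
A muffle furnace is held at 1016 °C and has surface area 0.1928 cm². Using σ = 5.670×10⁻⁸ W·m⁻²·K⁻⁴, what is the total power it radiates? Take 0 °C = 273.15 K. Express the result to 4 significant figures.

T = 1016 °C + 273.15 = 1289.15 K.
Area A = 0.1928 cm² = 1.928×10⁻⁵ m².
P = σAT⁴ = 5.670×10⁻⁸ × 1.928×10⁻⁵ × (1289.15)⁴ = 3.019 W.

P ≈ 3.019 W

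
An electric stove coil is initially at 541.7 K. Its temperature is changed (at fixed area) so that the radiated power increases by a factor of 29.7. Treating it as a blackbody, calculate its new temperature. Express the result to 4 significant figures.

P ∝ T⁴, so T₂/T₁ = (P₂/P₁)^(1/4) = (29.7)^(1/4) = 2.33447.
T₂ = 541.7 × 2.33447 = 1265 K.

T₂ ≈ 1265 K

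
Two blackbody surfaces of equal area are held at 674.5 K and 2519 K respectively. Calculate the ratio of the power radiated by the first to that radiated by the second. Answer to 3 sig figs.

P₁/P₂ ≈ 5.14×10⁻³

With equal areas, P₁/P₂ = (T₁/T₂)⁴ = (674.5/2519)⁴ = 5.14×10⁻³.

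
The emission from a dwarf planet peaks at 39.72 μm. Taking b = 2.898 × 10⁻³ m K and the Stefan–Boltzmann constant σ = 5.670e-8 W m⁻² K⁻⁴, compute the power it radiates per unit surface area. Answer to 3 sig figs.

I ≈ 1.61 W/m²

Wien's law: T = b/λ_max = 2.898×10⁻³/3.972×10⁻⁵ = 72.9607 K.
Then I = σT⁴ = 5.670×10⁻⁸×(72.9607)⁴ = 1.61 W/m².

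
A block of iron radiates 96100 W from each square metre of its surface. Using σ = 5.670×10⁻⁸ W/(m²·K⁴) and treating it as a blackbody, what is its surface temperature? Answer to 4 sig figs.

I = σT⁴, so T = (I/σ)^(1/4) = (96100/(5.670×10⁻⁸))^(1/4) = 1141 K.

T ≈ 1141 K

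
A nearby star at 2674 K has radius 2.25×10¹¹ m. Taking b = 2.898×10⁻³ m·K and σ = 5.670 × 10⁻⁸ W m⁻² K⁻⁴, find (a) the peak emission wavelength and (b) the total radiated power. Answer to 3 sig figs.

(a) λ_max = b/T = 2.898×10⁻³/2674 = 1.084×10⁻⁶ m = 1.08 μm.
Surface area A = 4πR² = 4π(2.25×10¹¹ m)² = 6.36173×10²³ m².
(b) P = σAT⁴ = 5.670×10⁻⁸×6.36173×10²³×(2674)⁴ = 1.84×10³⁰ W.

λ_max ≈ 1.08 μm; P ≈ 1.84×10³⁰ W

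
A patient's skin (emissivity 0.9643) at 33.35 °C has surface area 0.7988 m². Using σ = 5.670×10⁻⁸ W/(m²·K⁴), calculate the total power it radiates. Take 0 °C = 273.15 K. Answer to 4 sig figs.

P ≈ 385.4 W

T = 33.35 °C + 273.15 = 306.50 K.
Area A = 0.7988 m².
P = εσAT⁴ = 0.9643 × 5.670×10⁻⁸ × 0.7988 × (306.50)⁴ = 385.4 W.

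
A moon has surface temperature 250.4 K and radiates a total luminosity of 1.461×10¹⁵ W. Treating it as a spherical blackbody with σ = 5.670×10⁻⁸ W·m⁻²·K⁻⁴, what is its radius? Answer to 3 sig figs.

R ≈ 7.22×10⁵ m

L = 4πR²σT⁴ ⇒ R = √(L/(4πσT⁴)).
σT⁴ = 222.905 W/m², so R = √(1.461×10¹⁵/(4π×222.905)) = 7.22×10⁵ m.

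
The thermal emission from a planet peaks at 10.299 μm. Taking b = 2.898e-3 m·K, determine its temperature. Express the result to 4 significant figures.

T ≈ 281.4 K

Wien's law gives T = b/λ_max = (2.898×10⁻³ m·K)/(1.0299×10⁻⁵ m) = 281.4 K.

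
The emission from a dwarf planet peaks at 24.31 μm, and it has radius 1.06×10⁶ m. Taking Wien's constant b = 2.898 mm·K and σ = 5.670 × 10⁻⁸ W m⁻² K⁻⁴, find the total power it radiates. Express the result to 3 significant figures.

Wien's law: T = b/λ_max = 2.898×10⁻³/2.431×10⁻⁵ = 119.210 K.
Surface area A = 4πR² = 4π(1.06×10⁶ m)² = 1.41196×10¹³ m².
Then P = σAT⁴ = 5.670×10⁻⁸×1.41196×10¹³×(119.210)⁴ = 1.62×10¹⁴ W.

P ≈ 1.62×10¹⁴ W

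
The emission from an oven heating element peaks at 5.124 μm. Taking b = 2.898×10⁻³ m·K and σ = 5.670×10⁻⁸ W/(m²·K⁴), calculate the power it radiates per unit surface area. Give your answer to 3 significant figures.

I ≈ 5.80×10³ W/m²

Wien's law: T = b/λ_max = 2.898×10⁻³/5.124×10⁻⁶ = 565.574 K.
Then I = σT⁴ = 5.670×10⁻⁸×(565.574)⁴ = 5.80×10³ W/m².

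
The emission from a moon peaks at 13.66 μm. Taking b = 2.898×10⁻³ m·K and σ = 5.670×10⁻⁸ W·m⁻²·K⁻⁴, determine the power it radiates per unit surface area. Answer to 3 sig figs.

I ≈ 115 W/m²

Wien's law: T = b/λ_max = 2.898×10⁻³/1.366×10⁻⁵ = 212.152 K.
Then I = σT⁴ = 5.670×10⁻⁸×(212.152)⁴ = 115 W/m².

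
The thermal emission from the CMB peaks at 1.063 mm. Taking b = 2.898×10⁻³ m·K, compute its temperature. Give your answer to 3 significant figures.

Wien's law gives T = b/λ_max = (2.898×10⁻³ m·K)/(1.063×10⁻³ m) = 2.73 K.

T ≈ 2.73 K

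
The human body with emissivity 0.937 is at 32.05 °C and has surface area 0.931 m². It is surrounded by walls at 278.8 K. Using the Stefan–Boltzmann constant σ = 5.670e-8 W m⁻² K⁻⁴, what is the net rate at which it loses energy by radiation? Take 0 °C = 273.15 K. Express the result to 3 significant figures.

T = 32.05 °C + 273.15 = 305.20 K.
Area A = 0.931 m².
Net radiated power P_net = εσA(T⁴ − T₀⁴) = 0.937×5.670×10⁻⁸×0.931×(305.20⁴ − 278.8⁴).
T⁴ − T₀⁴ = 8.67637×10⁹ − 6.04187×10⁹ = 2.63450×10⁹ K⁴, so P_net = 130 W.

Net loss ≈ 130 W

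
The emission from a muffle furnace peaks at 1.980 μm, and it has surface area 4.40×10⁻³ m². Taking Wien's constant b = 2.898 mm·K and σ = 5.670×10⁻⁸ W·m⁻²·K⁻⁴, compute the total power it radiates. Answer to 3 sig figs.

Wien's law: T = b/λ_max = 2.898×10⁻³/1.980×10⁻⁶ = 1463.64 K.
Area A = 4.40×10⁻³ m².
Then P = σAT⁴ = 5.670×10⁻⁸×4.40×10⁻³×(1463.64)⁴ = 1.14×10³ W.

P ≈ 1.14×10³ W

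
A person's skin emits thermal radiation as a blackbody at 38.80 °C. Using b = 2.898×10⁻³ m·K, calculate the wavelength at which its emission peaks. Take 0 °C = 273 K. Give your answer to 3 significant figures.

λ_max ≈ 9.29 μm

T = 38.80 °C + 273 = 311.80 K.
Wien's displacement law: λ_max = b/T = (2.898×10⁻³ m·K)/(311.80 K) = 9.294×10⁻⁶ m.
That is 9.29 μm, in the infrared range.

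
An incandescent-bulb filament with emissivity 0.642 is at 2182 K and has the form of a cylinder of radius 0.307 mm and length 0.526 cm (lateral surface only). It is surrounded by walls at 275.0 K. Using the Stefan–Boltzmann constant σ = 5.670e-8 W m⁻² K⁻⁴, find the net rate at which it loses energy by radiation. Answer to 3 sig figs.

Lateral area A = 2πrL = 2π×3.07×10⁻⁴×5.26×10⁻³ = 1.01462×10⁻⁵ m².
Net radiated power P_net = εσA(T⁴ − T₀⁴) = 0.642×5.670×10⁻⁸×1.01462×10⁻⁵×(2182⁴ − 275.0⁴).
T⁴ − T₀⁴ = 2.26683×10¹³ − 5.71914×10⁹ = 2.26626×10¹³ K⁴, so P_net = 8.37 W.

Net loss ≈ 8.37 W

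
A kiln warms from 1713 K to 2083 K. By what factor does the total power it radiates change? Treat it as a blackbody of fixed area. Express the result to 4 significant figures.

P₂/P₁ ≈ 2.186

P ∝ T⁴, so P₂/P₁ = (T₂/T₁)⁴ = (2083/1713)⁴ = (1.21600)⁴ = 2.186.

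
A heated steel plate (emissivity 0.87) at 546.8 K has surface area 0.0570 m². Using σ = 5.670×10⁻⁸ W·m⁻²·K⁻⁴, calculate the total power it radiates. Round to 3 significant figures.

Area A = 0.0570 m².
P = εσAT⁴ = 0.87 × 5.670×10⁻⁸ × 0.0570 × (546.8)⁴ = 251 W.

P ≈ 251 W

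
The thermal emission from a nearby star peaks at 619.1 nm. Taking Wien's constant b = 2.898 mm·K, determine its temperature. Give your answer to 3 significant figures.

Wien's law gives T = b/λ_max = (2.898×10⁻³ m·K)/(6.191×10⁻⁷ m) = 4.68×10³ K.

T ≈ 4.68×10³ K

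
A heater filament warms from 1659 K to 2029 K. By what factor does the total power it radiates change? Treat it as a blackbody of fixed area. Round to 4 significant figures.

P ∝ T⁴, so P₂/P₁ = (T₂/T₁)⁴ = (2029/1659)⁴ = (1.22303)⁴ = 2.237.

P₂/P₁ ≈ 2.237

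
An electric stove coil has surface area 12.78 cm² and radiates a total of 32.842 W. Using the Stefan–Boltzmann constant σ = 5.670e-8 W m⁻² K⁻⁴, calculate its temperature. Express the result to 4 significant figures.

Area A = 12.78 cm² = 1.278×10⁻³ m².
P = σAT⁴ ⇒ T = (P/(σA))^(1/4) = (32.842/(5.670×10⁻⁸×1.278×10⁻³))^(1/4) = 820.5 K.

T ≈ 820.5 K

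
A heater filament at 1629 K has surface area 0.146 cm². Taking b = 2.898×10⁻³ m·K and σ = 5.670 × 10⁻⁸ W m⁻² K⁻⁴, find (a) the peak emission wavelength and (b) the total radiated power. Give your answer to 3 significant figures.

(a) λ_max = b/T = 2.898×10⁻³/1629 = 1.779×10⁻⁶ m = 1.78×10³ nm.
Area A = 0.146 cm² = 1.46×10⁻⁵ m².
(b) P = σAT⁴ = 5.670×10⁻⁸×1.46×10⁻⁵×(1629)⁴ = 5.83 W.

λ_max ≈ 1.78×10³ nm; P ≈ 5.83 W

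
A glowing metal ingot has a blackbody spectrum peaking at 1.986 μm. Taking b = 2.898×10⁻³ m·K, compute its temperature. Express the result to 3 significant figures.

T ≈ 1.46×10³ K

Wien's law gives T = b/λ_max = (2.898×10⁻³ m·K)/(1.986×10⁻⁶ m) = 1.46×10³ K.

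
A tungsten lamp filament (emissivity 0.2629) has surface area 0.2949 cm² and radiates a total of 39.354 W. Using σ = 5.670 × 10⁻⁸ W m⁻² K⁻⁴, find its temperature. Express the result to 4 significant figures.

T ≈ 3076 K

Area A = 0.2949 cm² = 2.949×10⁻⁵ m².
P = εσAT⁴ ⇒ T = (P/(εσA))^(1/4) = (39.354/(0.2629×5.670×10⁻⁸×2.949×10⁻⁵))^(1/4) = 3076 K.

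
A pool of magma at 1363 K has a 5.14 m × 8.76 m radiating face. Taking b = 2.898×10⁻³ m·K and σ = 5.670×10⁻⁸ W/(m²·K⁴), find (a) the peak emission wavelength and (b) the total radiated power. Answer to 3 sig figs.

λ_max ≈ 2.13×10³ nm; P ≈ 8.81×10⁶ W

(a) λ_max = b/T = 2.898×10⁻³/1363 = 2.126×10⁻⁶ m = 2.13×10³ nm.
Area A = 5.14 × 8.76 = 45.0264 m².
(b) P = σAT⁴ = 5.670×10⁻⁸×45.0264×(1363)⁴ = 8.81×10⁶ W.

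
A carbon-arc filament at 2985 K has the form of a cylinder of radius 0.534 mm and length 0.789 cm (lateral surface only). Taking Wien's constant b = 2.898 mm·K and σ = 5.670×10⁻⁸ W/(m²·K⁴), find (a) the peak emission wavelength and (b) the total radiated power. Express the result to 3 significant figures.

λ_max ≈ 971 nm; P ≈ 119 W

(a) λ_max = b/T = 2.898×10⁻³/2985 = 9.709×10⁻⁷ m = 971 nm.
Lateral area A = 2πrL = 2π×5.34×10⁻⁴×7.89×10⁻³ = 2.64727×10⁻⁵ m².
(b) P = σAT⁴ = 5.670×10⁻⁸×2.64727×10⁻⁵×(2985)⁴ = 119 W.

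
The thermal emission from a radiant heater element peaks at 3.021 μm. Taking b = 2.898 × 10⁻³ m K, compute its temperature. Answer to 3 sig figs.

T ≈ 959 K

Wien's law gives T = b/λ_max = (2.898×10⁻³ m·K)/(3.021×10⁻⁶ m) = 959 K.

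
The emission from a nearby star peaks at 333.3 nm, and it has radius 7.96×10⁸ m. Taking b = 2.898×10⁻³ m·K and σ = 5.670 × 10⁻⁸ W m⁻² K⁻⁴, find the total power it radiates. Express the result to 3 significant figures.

P ≈ 2.58×10²⁷ W

Wien's law: T = b/λ_max = 2.898×10⁻³/3.333×10⁻⁷ = 8694.87 K.
Surface area A = 4πR² = 4π(7.96×10⁸ m)² = 7.96225×10¹⁸ m².
Then P = σAT⁴ = 5.670×10⁻⁸×7.96225×10¹⁸×(8694.87)⁴ = 2.58×10²⁷ W.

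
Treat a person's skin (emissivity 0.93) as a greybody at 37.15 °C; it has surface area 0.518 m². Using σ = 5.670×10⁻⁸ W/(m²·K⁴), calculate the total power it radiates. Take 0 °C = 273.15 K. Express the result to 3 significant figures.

T = 37.15 °C + 273.15 = 310.30 K.
Area A = 0.518 m².
P = εσAT⁴ = 0.93 × 5.670×10⁻⁸ × 0.518 × (310.30)⁴ = 253 W.

P ≈ 253 W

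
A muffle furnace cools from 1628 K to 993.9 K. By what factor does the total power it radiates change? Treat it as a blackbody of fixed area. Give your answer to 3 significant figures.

P ∝ T⁴, so P₂/P₁ = (T₂/T₁)⁴ = (993.9/1628)⁴ = (0.610504)⁴ = 0.139.

P₂/P₁ ≈ 0.139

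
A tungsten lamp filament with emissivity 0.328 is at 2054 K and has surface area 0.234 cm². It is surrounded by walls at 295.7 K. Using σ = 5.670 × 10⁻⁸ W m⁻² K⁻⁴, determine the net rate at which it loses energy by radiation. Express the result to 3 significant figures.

Area A = 0.234 cm² = 2.34×10⁻⁵ m².
Net radiated power P_net = εσA(T⁴ − T₀⁴) = 0.328×5.670×10⁻⁸×2.34×10⁻⁵×(2054⁴ − 295.7⁴).
T⁴ − T₀⁴ = 1.77993×10¹³ − 7.64549×10⁹ = 1.77917×10¹³ K⁴, so P_net = 7.74 W.

Net loss ≈ 7.74 W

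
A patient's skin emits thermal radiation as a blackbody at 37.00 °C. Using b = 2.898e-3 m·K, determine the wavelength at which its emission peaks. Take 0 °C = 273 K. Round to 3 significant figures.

λ_max ≈ 9.35 μm

T = 37.00 °C + 273 = 310.00 K.
Wien's displacement law: λ_max = b/T = (2.898×10⁻³ m·K)/(310.00 K) = 9.348×10⁻⁶ m.
That is 9.35 μm, in the infrared range.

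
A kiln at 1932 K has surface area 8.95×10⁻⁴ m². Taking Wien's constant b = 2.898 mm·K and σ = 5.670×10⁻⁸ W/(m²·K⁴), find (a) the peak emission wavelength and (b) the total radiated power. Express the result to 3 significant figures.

λ_max ≈ 1.50×10³ nm; P ≈ 707 W

(a) λ_max = b/T = 2.898×10⁻³/1932 = 1.500×10⁻⁶ m = 1.50×10³ nm.
Area A = 8.95×10⁻⁴ m².
(b) P = σAT⁴ = 5.670×10⁻⁸×8.95×10⁻⁴×(1932)⁴ = 707 W.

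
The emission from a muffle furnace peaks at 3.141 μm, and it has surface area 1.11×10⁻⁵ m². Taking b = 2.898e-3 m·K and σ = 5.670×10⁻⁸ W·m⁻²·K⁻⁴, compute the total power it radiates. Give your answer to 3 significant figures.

Wien's law: T = b/λ_max = 2.898×10⁻³/3.141×10⁻⁶ = 922.636 K.
Area A = 1.11×10⁻⁵ m².
Then P = σAT⁴ = 5.670×10⁻⁸×1.11×10⁻⁵×(922.636)⁴ = 0.456 W.

P ≈ 0.456 W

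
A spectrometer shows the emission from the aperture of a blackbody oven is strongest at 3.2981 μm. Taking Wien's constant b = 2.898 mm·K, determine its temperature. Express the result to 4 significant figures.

Wien's law gives T = b/λ_max = (2.898×10⁻³ m·K)/(3.2981×10⁻⁶ m) = 878.7 K.

T ≈ 878.7 K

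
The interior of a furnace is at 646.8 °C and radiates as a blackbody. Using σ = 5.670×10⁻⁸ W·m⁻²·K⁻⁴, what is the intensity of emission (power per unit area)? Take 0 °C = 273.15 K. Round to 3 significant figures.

I ≈ 4.06×10⁴ W/m²

T = 646.8 °C + 273.15 = 919.95 K.
Stefan–Boltzmann: I = σT⁴ = 5.670×10⁻⁸ × (919.95)⁴ = 4.06×10⁴ W/m².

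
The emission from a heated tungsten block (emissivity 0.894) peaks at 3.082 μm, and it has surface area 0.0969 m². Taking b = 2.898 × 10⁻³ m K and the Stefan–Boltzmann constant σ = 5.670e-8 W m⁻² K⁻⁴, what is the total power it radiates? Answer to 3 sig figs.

P ≈ 3.84×10³ W

Wien's law: T = b/λ_max = 2.898×10⁻³/3.082×10⁻⁶ = 940.299 K.
Area A = 0.0969 m².
Then P = εσAT⁴ = 0.894×5.670×10⁻⁸×0.0969×(940.299)⁴ = 3.84×10³ W.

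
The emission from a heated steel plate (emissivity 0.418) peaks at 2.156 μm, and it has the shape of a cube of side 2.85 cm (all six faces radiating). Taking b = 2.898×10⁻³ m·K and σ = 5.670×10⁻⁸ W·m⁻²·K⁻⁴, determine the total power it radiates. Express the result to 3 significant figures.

P ≈ 377 W

Wien's law: T = b/λ_max = 2.898×10⁻³/2.156×10⁻⁶ = 1344.16 K.
Area A = 6s² = 6×(0.0285 m)² = 4.8735×10⁻³ m².
Then P = εσAT⁴ = 0.418×5.670×10⁻⁸×4.8735×10⁻³×(1344.16)⁴ = 377 W.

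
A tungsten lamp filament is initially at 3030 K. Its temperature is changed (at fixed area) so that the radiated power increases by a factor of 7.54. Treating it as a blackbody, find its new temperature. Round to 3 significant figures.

T₂ ≈ 5.02×10³ K

P ∝ T⁴, so T₂/T₁ = (P₂/P₁)^(1/4) = (7.54)^(1/4) = 1.65708.
T₂ = 3030 × 1.65708 = 5.02×10³ K.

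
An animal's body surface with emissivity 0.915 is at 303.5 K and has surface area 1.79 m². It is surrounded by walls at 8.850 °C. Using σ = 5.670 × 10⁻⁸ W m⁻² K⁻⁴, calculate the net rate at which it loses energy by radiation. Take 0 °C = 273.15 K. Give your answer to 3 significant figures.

Surroundings: T = 8.850 °C + 273.15 = 282.000 K.
Area A = 1.79 m².
Net radiated power P_net = εσA(T⁴ − T₀⁴) = 0.915×5.670×10⁻⁸×1.79×(303.5⁴ − 282.000⁴).
T⁴ − T₀⁴ = 8.48467×10⁹ − 6.32407×10⁹ = 2.16060×10⁹ K⁴, so P_net = 201 W.

Net loss ≈ 201 W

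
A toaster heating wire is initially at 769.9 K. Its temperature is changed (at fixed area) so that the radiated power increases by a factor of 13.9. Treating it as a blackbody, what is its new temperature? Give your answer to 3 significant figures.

P ∝ T⁴, so T₂/T₁ = (P₂/P₁)^(1/4) = (13.9)^(1/4) = 1.93087.
T₂ = 769.9 × 1.93087 = 1.49×10³ K.

T₂ ≈ 1.49×10³ K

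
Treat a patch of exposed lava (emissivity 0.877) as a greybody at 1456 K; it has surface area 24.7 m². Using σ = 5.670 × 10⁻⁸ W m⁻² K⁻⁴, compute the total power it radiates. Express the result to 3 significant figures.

Area A = 24.7 m².
P = εσAT⁴ = 0.877 × 5.670×10⁻⁸ × 24.7 × (1456)⁴ = 5.52×10⁶ W.

P ≈ 5.52×10⁶ W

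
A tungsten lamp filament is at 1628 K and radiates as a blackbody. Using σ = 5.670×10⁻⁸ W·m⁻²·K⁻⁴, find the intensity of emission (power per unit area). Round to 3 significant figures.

I ≈ 3.98×10⁵ W/m²

Stefan–Boltzmann: I = σT⁴ = 5.670×10⁻⁸ × (1628)⁴ = 3.98×10⁵ W/m².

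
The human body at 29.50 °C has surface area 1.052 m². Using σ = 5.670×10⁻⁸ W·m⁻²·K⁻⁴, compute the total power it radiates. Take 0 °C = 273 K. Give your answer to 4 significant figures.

P ≈ 499.5 W

T = 29.50 °C + 273 = 302.50 K.
Area A = 1.052 m².
P = σAT⁴ = 5.670×10⁻⁸ × 1.052 × (302.50)⁴ = 499.5 W.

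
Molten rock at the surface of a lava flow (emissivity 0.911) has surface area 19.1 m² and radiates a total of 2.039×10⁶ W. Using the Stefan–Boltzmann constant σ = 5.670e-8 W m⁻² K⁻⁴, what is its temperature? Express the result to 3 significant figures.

Area A = 19.1 m².
P = εσAT⁴ ⇒ T = (P/(εσA))^(1/4) = (2.039×10⁶/(0.911×5.670×10⁻⁸×19.1))^(1/4) = 1.20×10³ K.

T ≈ 1.20×10³ K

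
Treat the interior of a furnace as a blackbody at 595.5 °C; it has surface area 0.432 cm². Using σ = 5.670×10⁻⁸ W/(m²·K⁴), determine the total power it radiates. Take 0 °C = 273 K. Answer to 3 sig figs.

T = 595.5 °C + 273 = 868.5 K.
Area A = 0.432 cm² = 4.32×10⁻⁵ m².
P = σAT⁴ = 5.670×10⁻⁸ × 4.32×10⁻⁵ × (868.5)⁴ = 1.39 W.

P ≈ 1.39 W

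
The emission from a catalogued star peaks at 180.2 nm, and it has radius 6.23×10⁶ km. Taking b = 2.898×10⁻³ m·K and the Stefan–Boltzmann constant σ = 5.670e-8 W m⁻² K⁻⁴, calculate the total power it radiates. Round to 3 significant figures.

Wien's law: T = b/λ_max = 2.898×10⁻³/1.802×10⁻⁷ = 16082.1 K.
Surface area A = 4πR² = 4π(6.23×10⁹ m)² = 4.87737×10²⁰ m².
Then P = σAT⁴ = 5.670×10⁻⁸×4.87737×10²⁰×(16082.1)⁴ = 1.85×10³⁰ W.

P ≈ 1.85×10³⁰ W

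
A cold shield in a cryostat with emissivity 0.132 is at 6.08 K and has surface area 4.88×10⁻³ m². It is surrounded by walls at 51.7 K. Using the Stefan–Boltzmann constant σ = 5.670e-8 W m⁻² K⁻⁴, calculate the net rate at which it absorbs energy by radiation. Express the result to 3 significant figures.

Net gain ≈ 2.61×10⁻⁴ W

Area A = 4.88×10⁻³ m².
Net radiated power P_net = εσA(T⁴ − T₀⁴) = 0.132×5.670×10⁻⁸×4.88×10⁻³×(6.08⁴ − 51.7⁴).
T⁴ − T₀⁴ = 1366.51 − 7.14434×10⁶ = -7.14297×10⁶ K⁴, so P_net = -2.61×10⁻⁴ W — negative, meaning a net gain of 2.61×10⁻⁴ W.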